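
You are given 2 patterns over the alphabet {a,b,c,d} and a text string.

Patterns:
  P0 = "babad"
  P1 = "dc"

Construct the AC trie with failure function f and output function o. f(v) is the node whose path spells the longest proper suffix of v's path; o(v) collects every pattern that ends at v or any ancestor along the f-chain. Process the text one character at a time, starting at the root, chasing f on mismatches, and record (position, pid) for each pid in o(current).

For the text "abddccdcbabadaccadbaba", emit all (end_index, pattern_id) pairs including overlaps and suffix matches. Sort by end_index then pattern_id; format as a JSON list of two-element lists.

Construct AC machine:
Trie (insert patterns):
  n0 'ε': b→1 d→6
  n1 'b': a→2
  n2 'ba': b→3
  n3 'bab': a→4
  n4 'baba': d→5
  n5 'babad': ·  ←P0
  n6 'd': c→7
  n7 'dc': ·  ←P1

BFS fail/out derivation:
  fail(1) 'b': from fail(0)=0 chase 'b': 0 ⇒ 0;  out=∅∪out(0)=∅
  fail(6) 'd': from fail(0)=0 chase 'd': 0 ⇒ 0;  out=∅∪out(0)=∅
  fail(2) 'ba': from fail(1)=0 chase 'a': 0 ⇒ 0;  out=∅∪out(0)=∅
  fail(7) 'dc': from fail(6)=0 chase 'c': 0 ⇒ 0;  out={1}∪out(0)={1}
  fail(3) 'bab': from fail(2)=0 chase 'b': 0 ⇒ 1;  out=∅∪out(1)=∅
  fail(4) 'baba': from fail(3)=1 chase 'a': 1 ⇒ 2;  out=∅∪out(2)=∅
  fail(5) 'babad': from fail(4)=2 chase 'd': 2→0 ⇒ 6;  out={0}∪out(6)={0}

Run:
[0] read 'a'  n0⇒n0
[1] read 'b'  n0⇒n1
[2] read 'd'  n1⇒n6 ·f
[3] read 'd'  n6⇒n6 ·f
[4] read 'c'  n6⇒n7  ** P1@[3:4]
[5] read 'c'  n7⇒n0 ·f
[6] read 'd'  n0⇒n6
[7] read 'c'  n6⇒n7  ** P1@[6:7]
[8] read 'b'  n7⇒n1 ·f
[9] read 'a'  n1⇒n2
[10] read 'b'  n2⇒n3
[11] read 'a'  n3⇒n4
[12] read 'd'  n4⇒n5  ** P0@[8:12]
[13] read 'a'  n5⇒n0 ·f
[14] read 'c'  n0⇒n0
[15] read 'c'  n0⇒n0
[16] read 'a'  n0⇒n0
[17] read 'd'  n0⇒n6
[18] read 'b'  n6⇒n1 ·f
[19] read 'a'  n1⇒n2
[20] read 'b'  n2⇒n3
[21] read 'a'  n3⇒n4

Result: [[4,1],[7,1],[12,0]]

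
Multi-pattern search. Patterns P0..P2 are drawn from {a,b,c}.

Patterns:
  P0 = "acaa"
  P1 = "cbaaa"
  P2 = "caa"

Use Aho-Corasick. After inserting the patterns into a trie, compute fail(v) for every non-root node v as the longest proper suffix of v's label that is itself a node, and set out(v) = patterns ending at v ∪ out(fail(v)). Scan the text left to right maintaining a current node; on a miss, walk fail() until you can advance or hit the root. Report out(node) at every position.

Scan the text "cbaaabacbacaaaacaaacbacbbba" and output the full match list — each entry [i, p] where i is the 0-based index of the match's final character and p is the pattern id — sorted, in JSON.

Build:
Trie nodes:
  0='ε' goto a→1 c→5
  1='a' goto c→2
  2='ac' goto a→3
  3='aca' goto a→4
  4='acaa' goto ·  [P0 ends]
  5='c' goto a→10 b→6
  6='cb' goto a→7
  7='cba' goto a→8
  8='cbaa' goto a→9
  9='cbaaa' goto ·  [P1 ends]
  10='ca' goto a→11
  11='caa' goto ·  [P2 ends]

BFS fail/out derivation:
  n1('a'): parent n0 fail=0; on 'a' 0 → fail=0;  out ∅∪∅=∅
  n5('c'): parent n0 fail=0; on 'c' 0 → fail=0;  out ∅∪∅=∅
  n2('ac'): parent n1 fail=0; on 'c' 0 → fail=5;  out ∅∪∅=∅
  n6('cb'): parent n5 fail=0; on 'b' 0 → fail=0;  out ∅∪∅=∅
  n10('ca'): parent n5 fail=0; on 'a' 0 → fail=1;  out ∅∪∅=∅
  n3('aca'): parent n2 fail=5; on 'a' 5 → fail=10;  out ∅∪∅=∅
  n7('cba'): parent n6 fail=0; on 'a' 0 → fail=1;  out ∅∪∅=∅
  n11('caa'): parent n10 fail=1; on 'a' 1→0 → fail=1;  out {2}∪∅={2}
  n4('acaa'): parent n3 fail=10; on 'a' 10 → fail=11;  out {0}∪{2}={0,2}
  n8('cbaa'): parent n7 fail=1; on 'a' 1→0 → fail=1;  out ∅∪∅=∅
  n9('cbaaa'): parent n8 fail=1; on 'a' 1→0 → fail=1;  out {1}∪∅={1}

Text stream:
pos 0 'c': at 5
pos 1 'b': at 6
pos 2 'a': at 7
pos 3 'a': at 8
pos 4 'a': at 9  emit P1@[0:4]
pos 5 'b': at 0 (via fail)
pos 6 'a': at 1
pos 7 'c': at 2
pos 8 'b': at 6 (via fail)
pos 9 'a': at 7
pos 10 'c': at 2 (via fail)
pos 11 'a': at 3
pos 12 'a': at 4  emit P0@[9:12],P2@[10:12]
pos 13 'a': at 1 (via fail)
pos 14 'a': at 1 (via fail)
pos 15 'c': at 2
pos 16 'a': at 3
pos 17 'a': at 4  emit P0@[14:17],P2@[15:17]
pos 18 'a': at 1 (via fail)
pos 19 'c': at 2
pos 20 'b': at 6 (via fail)
pos 21 'a': at 7
pos 22 'c': at 2 (via fail)
pos 23 'b': at 6 (via fail)
pos 24 'b': at 0 (via fail)
pos 25 'b': at 0
pos 26 'a': at 1

Matches: [[4,1],[12,0],[12,2],[17,0],[17,2]]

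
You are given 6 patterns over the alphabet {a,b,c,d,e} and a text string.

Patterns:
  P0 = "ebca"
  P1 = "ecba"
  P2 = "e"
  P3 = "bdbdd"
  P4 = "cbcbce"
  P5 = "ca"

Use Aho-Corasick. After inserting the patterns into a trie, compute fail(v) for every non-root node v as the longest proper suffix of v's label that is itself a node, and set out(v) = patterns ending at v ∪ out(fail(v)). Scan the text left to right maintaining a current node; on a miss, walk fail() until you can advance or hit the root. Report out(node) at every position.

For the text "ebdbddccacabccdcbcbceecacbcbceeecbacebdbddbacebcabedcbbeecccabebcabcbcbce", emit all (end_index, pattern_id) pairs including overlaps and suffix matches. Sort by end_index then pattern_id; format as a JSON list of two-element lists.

Build:
Trie nodes:
  0='ε' goto b→8 c→13 e→1
  1='e' goto b→2 c→5  [P2 ends]
  2='eb' goto c→3
  3='ebc' goto a→4
  4='ebca' goto ·  [P0 ends]
  5='ec' goto b→6
  6='ecb' goto a→7
  7='ecba' goto ·  [P1 ends]
  8='b' goto d→9
  9='bd' goto b→10
  10='bdb' goto d→11
  11='bdbd' goto d→12
  12='bdbdd' goto ·  [P3 ends]
  13='c' goto a→19 b→14
  14='cb' goto c→15
  15='cbc' goto b→16
  16='cbcb' goto c→17
  17='cbcbc' goto e→18
  18='cbcbce' goto ·  [P4 ends]
  19='ca' goto ·  [P5 ends]

Failure links (BFS by depth):
  fail(1) 'e': from fail(0)=0 chase 'e': 0 ⇒ 0;  out={2}∪out(0)={2}
  fail(8) 'b': from fail(0)=0 chase 'b': 0 ⇒ 0;  out=∅∪out(0)=∅
  fail(13) 'c': from fail(0)=0 chase 'c': 0 ⇒ 0;  out=∅∪out(0)=∅
  fail(2) 'eb': from fail(1)=0 chase 'b': 0 ⇒ 8;  out=∅∪out(8)=∅
  fail(5) 'ec': from fail(1)=0 chase 'c': 0 ⇒ 13;  out=∅∪out(13)=∅
  fail(9) 'bd': from fail(8)=0 chase 'd': 0 ⇒ 0;  out=∅∪out(0)=∅
  fail(14) 'cb': from fail(13)=0 chase 'b': 0 ⇒ 8;  out=∅∪out(8)=∅
  fail(19) 'ca': from fail(13)=0 chase 'a': 0 ⇒ 0;  out={5}∪out(0)={5}
  fail(3) 'ebc': from fail(2)=8 chase 'c': 8→0 ⇒ 13;  out=∅∪out(13)=∅
  fail(6) 'ecb': from fail(5)=13 chase 'b': 13 ⇒ 14;  out=∅∪out(14)=∅
  fail(10) 'bdb': from fail(9)=0 chase 'b': 0 ⇒ 8;  out=∅∪out(8)=∅
  fail(15) 'cbc': from fail(14)=8 chase 'c': 8→0 ⇒ 13;  out=∅∪out(13)=∅
  fail(4) 'ebca': from fail(3)=13 chase 'a': 13 ⇒ 19;  out={0}∪out(19)={0,5}
  fail(7) 'ecba': from fail(6)=14 chase 'a': 14→8→0 ⇒ 0;  out={1}∪out(0)={1}
  fail(11) 'bdbd': from fail(10)=8 chase 'd': 8 ⇒ 9;  out=∅∪out(9)=∅
  fail(16) 'cbcb': from fail(15)=13 chase 'b': 13 ⇒ 14;  out=∅∪out(14)=∅
  fail(12) 'bdbdd': from fail(11)=9 chase 'd': 9→0 ⇒ 0;  out={3}∪out(0)={3}
  fail(17) 'cbcbc': from fail(16)=14 chase 'c': 14 ⇒ 15;  out=∅∪out(15)=∅
  fail(18) 'cbcbce': from fail(17)=15 chase 'e': 15→13→0 ⇒ 1;  out={4}∪out(1)={2,4}

Run:
pos 0 'e': at 1  emit P2@[0:0]
pos 1 'b': at 2
pos 2 'd': at 9 ·f
pos 3 'b': at 10
pos 4 'd': at 11
pos 5 'd': at 12  emit P3@[1:5]
pos 6 'c': at 13 ·f
pos 7 'c': at 13 ·f
pos 8 'a': at 19  emit P5@[7:8]
pos 9 'c': at 13 ·f
pos 10 'a': at 19  emit P5@[9:10]
pos 11 'b': at 8 ·f
pos 12 'c': at 13 ·f
pos 13 'c': at 13 ·f
pos 14 'd': at 0 ·f
pos 15 'c': at 13
pos 16 'b': at 14
pos 17 'c': at 15
pos 18 'b': at 16
pos 19 'c': at 17
pos 20 'e': at 18  emit P2@[20:20],P4@[15:20]
pos 21 'e': at 1 ·f  emit P2@[21:21]
pos 22 'c': at 5
pos 23 'a': at 19 ·f  emit P5@[22:23]
pos 24 'c': at 13 ·f
pos 25 'b': at 14
pos 26 'c': at 15
pos 27 'b': at 16
pos 28 'c': at 17
pos 29 'e': at 18  emit P2@[29:29],P4@[24:29]
pos 30 'e': at 1 ·f  emit P2@[30:30]
pos 31 'e': at 1 ·f  emit P2@[31:31]
pos 32 'c': at 5
pos 33 'b': at 6
pos 34 'a': at 7  emit P1@[31:34]
pos 35 'c': at 13 ·f
pos 36 'e': at 1 ·f  emit P2@[36:36]
pos 37 'b': at 2
pos 38 'd': at 9 ·f
pos 39 'b': at 10
pos 40 'd': at 11
pos 41 'd': at 12  emit P3@[37:41]
pos 42 'b': at 8 ·f
pos 43 'a': at 0 ·f
pos 44 'c': at 13
pos 45 'e': at 1 ·f  emit P2@[45:45]
pos 46 'b': at 2
pos 47 'c': at 3
pos 48 'a': at 4  emit P0@[45:48],P5@[47:48]
pos 49 'b': at 8 ·f
pos 50 'e': at 1 ·f  emit P2@[50:50]
pos 51 'd': at 0 ·f
pos 52 'c': at 13
pos 53 'b': at 14
pos 54 'b': at 8 ·f
pos 55 'e': at 1 ·f  emit P2@[55:55]
pos 56 'e': at 1 ·f  emit P2@[56:56]
pos 57 'c': at 5
pos 58 'c': at 13 ·f
pos 59 'c': at 13 ·f
pos 60 'a': at 19  emit P5@[59:60]
pos 61 'b': at 8 ·f
pos 62 'e': at 1 ·f  emit P2@[62:62]
pos 63 'b': at 2
pos 64 'c': at 3
pos 65 'a': at 4  emit P0@[62:65],P5@[64:65]
pos 66 'b': at 8 ·f
pos 67 'c': at 13 ·f
pos 68 'b': at 14
pos 69 'c': at 15
pos 70 'b': at 16
pos 71 'c': at 17
pos 72 'e': at 18  emit P2@[72:72],P4@[67:72]

Matches: [[0,2],[5,3],[8,5],[10,5],[20,2],[20,4],[21,2],[23,5],[29,2],[29,4],[30,2],[31,2],[34,1],[36,2],[41,3],[45,2],[48,0],[48,5],[50,2],[55,2],[56,2],[60,5],[62,2],[65,0],[65,5],[72,2],[72,4]]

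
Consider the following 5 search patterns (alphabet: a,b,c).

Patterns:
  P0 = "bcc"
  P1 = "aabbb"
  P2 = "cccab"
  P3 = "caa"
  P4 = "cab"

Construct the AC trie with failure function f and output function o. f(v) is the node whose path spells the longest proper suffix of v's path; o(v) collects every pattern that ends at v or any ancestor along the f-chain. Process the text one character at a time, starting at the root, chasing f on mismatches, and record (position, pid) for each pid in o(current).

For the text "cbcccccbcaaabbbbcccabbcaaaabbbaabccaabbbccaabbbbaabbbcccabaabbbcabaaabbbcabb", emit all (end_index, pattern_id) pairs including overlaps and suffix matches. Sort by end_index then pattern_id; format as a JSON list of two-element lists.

Construct AC machine:
Trie (insert patterns):
  n0 'ε': a→4 b→1 c→9
  n1 'b': c→2
  n2 'bc': c→3
  n3 'bcc': ·  [P0 ends]
  n4 'a': a→5
  n5 'aa': b→6
  n6 'aab': b→7
  n7 'aabb': b→8
  n8 'aabbb': ·  [P1 ends]
  n9 'c': a→14 c→10
  n10 'cc': c→11
  n11 'ccc': a→12
  n12 'ccca': b→13
  n13 'cccab': ·  [P2 ends]
  n14 'ca': a→15 b→16
  n15 'caa': ·  [P3 ends]
  n16 'cab': ·  [P4 ends]

BFS fail/out derivation:
  fail(1) 'b': from fail(0)=0 chase 'b': 0 ⇒ 0;  out=∅∪out(0)=∅
  fail(4) 'a': from fail(0)=0 chase 'a': 0 ⇒ 0;  out=∅∪out(0)=∅
  fail(9) 'c': from fail(0)=0 chase 'c': 0 ⇒ 0;  out=∅∪out(0)=∅
  fail(2) 'bc': from fail(1)=0 chase 'c': 0 ⇒ 9;  out=∅∪out(9)=∅
  fail(5) 'aa': from fail(4)=0 chase 'a': 0 ⇒ 4;  out=∅∪out(4)=∅
  fail(10) 'cc': from fail(9)=0 chase 'c': 0 ⇒ 9;  out=∅∪out(9)=∅
  fail(14) 'ca': from fail(9)=0 chase 'a': 0 ⇒ 4;  out=∅∪out(4)=∅
  fail(3) 'bcc': from fail(2)=9 chase 'c': 9 ⇒ 10;  out={0}∪out(10)={0}
  fail(6) 'aab': from fail(5)=4 chase 'b': 4→0 ⇒ 1;  out=∅∪out(1)=∅
  fail(11) 'ccc': from fail(10)=9 chase 'c': 9 ⇒ 10;  out=∅∪out(10)=∅
  fail(15) 'caa': from fail(14)=4 chase 'a': 4 ⇒ 5;  out={3}∪out(5)={3}
  fail(16) 'cab': from fail(14)=4 chase 'b': 4→0 ⇒ 1;  out={4}∪out(1)={4}
  fail(7) 'aabb': from fail(6)=1 chase 'b': 1→0 ⇒ 1;  out=∅∪out(1)=∅
  fail(12) 'ccca': from fail(11)=10 chase 'a': 10→9 ⇒ 14;  out=∅∪out(14)=∅
  fail(8) 'aabbb': from fail(7)=1 chase 'b': 1→0 ⇒ 1;  out={1}∪out(1)={1}
  fail(13) 'cccab': from fail(12)=14 chase 'b': 14 ⇒ 16;  out={2}∪out(16)={2,4}

Run:
pos 0 'c': at 9
pos 1 'b': at 1 ·f
pos 2 'c': at 2
pos 3 'c': at 3  ** P0@[1:3]
pos 4 'c': at 11 ·f
pos 5 'c': at 11 ·f
pos 6 'c': at 11 ·f
pos 7 'b': at 1 ·f
pos 8 'c': at 2
pos 9 'a': at 14 ·f
pos 10 'a': at 15  ** P3@[8:10]
pos 11 'a': at 5 ·f
pos 12 'b': at 6
pos 13 'b': at 7
pos 14 'b': at 8  ** P1@[10:14]
pos 15 'b': at 1 ·f
pos 16 'c': at 2
pos 17 'c': at 3  ** P0@[15:17]
pos 18 'c': at 11 ·f
pos 19 'a': at 12
pos 20 'b': at 13  ** P2@[16:20],P4@[18:20]
pos 21 'b': at 1 ·f
pos 22 'c': at 2
pos 23 'a': at 14 ·f
pos 24 'a': at 15  ** P3@[22:24]
pos 25 'a': at 5 ·f
pos 26 'a': at 5 ·f
pos 27 'b': at 6
pos 28 'b': at 7
pos 29 'b': at 8  ** P1@[25:29]
pos 30 'a': at 4 ·f
pos 31 'a': at 5
pos 32 'b': at 6
pos 33 'c': at 2 ·f
pos 34 'c': at 3  ** P0@[32:34]
pos 35 'a': at 14 ·f
pos 36 'a': at 15  ** P3@[34:36]
pos 37 'b': at 6 ·f
pos 38 'b': at 7
pos 39 'b': at 8  ** P1@[35:39]
pos 40 'c': at 2 ·f
pos 41 'c': at 3  ** P0@[39:41]
pos 42 'a': at 14 ·f
pos 43 'a': at 15  ** P3@[41:43]
pos 44 'b': at 6 ·f
pos 45 'b': at 7
pos 46 'b': at 8  ** P1@[42:46]
pos 47 'b': at 1 ·f
pos 48 'a': at 4 ·f
pos 49 'a': at 5
pos 50 'b': at 6
pos 51 'b': at 7
pos 52 'b': at 8  ** P1@[48:52]
pos 53 'c': at 2 ·f
pos 54 'c': at 3  ** P0@[52:54]
pos 55 'c': at 11 ·f
pos 56 'a': at 12
pos 57 'b': at 13  ** P2@[53:57],P4@[55:57]
pos 58 'a': at 4 ·f
pos 59 'a': at 5
pos 60 'b': at 6
pos 61 'b': at 7
pos 62 'b': at 8  ** P1@[58:62]
pos 63 'c': at 2 ·f
pos 64 'a': at 14 ·f
pos 65 'b': at 16  ** P4@[63:65]
pos 66 'a': at 4 ·f
pos 67 'a': at 5
pos 68 'a': at 5 ·f
pos 69 'b': at 6
pos 70 'b': at 7
pos 71 'b': at 8  ** P1@[67:71]
pos 72 'c': at 2 ·f
pos 73 'a': at 14 ·f
pos 74 'b': at 16  ** P4@[72:74]
pos 75 'b': at 1 ·f

Result: [[3,0],[10,3],[14,1],[17,0],[20,2],[20,4],[24,3],[29,1],[34,0],[36,3],[39,1],[41,0],[43,3],[46,1],[52,1],[54,0],[57,2],[57,4],[62,1],[65,4],[71,1],[74,4]]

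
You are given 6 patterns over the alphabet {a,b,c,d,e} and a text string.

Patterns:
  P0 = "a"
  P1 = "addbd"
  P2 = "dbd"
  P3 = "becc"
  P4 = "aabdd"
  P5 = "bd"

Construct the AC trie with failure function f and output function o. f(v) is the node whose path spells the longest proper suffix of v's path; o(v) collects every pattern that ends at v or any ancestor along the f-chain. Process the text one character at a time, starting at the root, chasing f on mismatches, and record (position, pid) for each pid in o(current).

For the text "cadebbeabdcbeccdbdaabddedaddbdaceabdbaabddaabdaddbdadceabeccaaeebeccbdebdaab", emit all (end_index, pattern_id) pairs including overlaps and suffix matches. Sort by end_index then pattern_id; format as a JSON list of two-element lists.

Construct AC machine:
Trie nodes:
  0='ε' goto a→1 b→9 d→6
  1='a' goto a→13 d→2  [P0 ends]
  2='ad' goto d→3
  3='add' goto b→4
  4='addb' goto d→5
  5='addbd' goto ·  [P1 ends]
  6='d' goto b→7
  7='db' goto d→8
  8='dbd' goto ·  [P2 ends]
  9='b' goto d→17 e→10
  10='be' goto c→11
  11='bec' goto c→12
  12='becc' goto ·  [P3 ends]
  13='aa' goto b→14
  14='aab' goto d→15
  15='aabd' goto d→16
  16='aabdd' goto ·  [P4 ends]
  17='bd' goto ·  [P5 ends]

Failure links (BFS by depth):
  fail(1) 'a': from fail(0)=0 chase 'a': 0 ⇒ 0;  out={0}∪out(0)={0}
  fail(6) 'd': from fail(0)=0 chase 'd': 0 ⇒ 0;  out=∅∪out(0)=∅
  fail(9) 'b': from fail(0)=0 chase 'b': 0 ⇒ 0;  out=∅∪out(0)=∅
  fail(2) 'ad': from fail(1)=0 chase 'd': 0 ⇒ 6;  out=∅∪out(6)=∅
  fail(7) 'db': from fail(6)=0 chase 'b': 0 ⇒ 9;  out=∅∪out(9)=∅
  fail(10) 'be': from fail(9)=0 chase 'e': 0 ⇒ 0;  out=∅∪out(0)=∅
  fail(13) 'aa': from fail(1)=0 chase 'a': 0 ⇒ 1;  out=∅∪out(1)={0}
  fail(17) 'bd': from fail(9)=0 chase 'd': 0 ⇒ 6;  out={5}∪out(6)={5}
  fail(3) 'add': from fail(2)=6 chase 'd': 6→0 ⇒ 6;  out=∅∪out(6)=∅
  fail(8) 'dbd': from fail(7)=9 chase 'd': 9 ⇒ 17;  out={2}∪out(17)={2,5}
  fail(11) 'bec': from fail(10)=0 chase 'c': 0 ⇒ 0;  out=∅∪out(0)=∅
  fail(14) 'aab': from fail(13)=1 chase 'b': 1→0 ⇒ 9;  out=∅∪out(9)=∅
  fail(4) 'addb': from fail(3)=6 chase 'b': 6 ⇒ 7;  out=∅∪out(7)=∅
  fail(12) 'becc': from fail(11)=0 chase 'c': 0 ⇒ 0;  out={3}∪out(0)={3}
  fail(15) 'aabd': from fail(14)=9 chase 'd': 9 ⇒ 17;  out=∅∪out(17)={5}
  fail(5) 'addbd': from fail(4)=7 chase 'd': 7 ⇒ 8;  out={1}∪out(8)={1,2,5}
  fail(16) 'aabdd': from fail(15)=17 chase 'd': 17→6→0 ⇒ 6;  out={4}∪out(6)={4}

Text stream:
pos 0 'c': at 0
pos 1 'a': at 1  emit P0@[1:1]
pos 2 'd': at 2
pos 3 'e': at 0 ·f
pos 4 'b': at 9
pos 5 'b': at 9 ·f
pos 6 'e': at 10
pos 7 'a': at 1 ·f  emit P0@[7:7]
pos 8 'b': at 9 ·f
pos 9 'd': at 17  emit P5@[8:9]
pos 10 'c': at 0 ·f
pos 11 'b': at 9
pos 12 'e': at 10
pos 13 'c': at 11
pos 14 'c': at 12  emit P3@[11:14]
pos 15 'd': at 6 ·f
pos 16 'b': at 7
pos 17 'd': at 8  emit P2@[15:17],P5@[16:17]
pos 18 'a': at 1 ·f  emit P0@[18:18]
pos 19 'a': at 13  emit P0@[19:19]
pos 20 'b': at 14
pos 21 'd': at 15  emit P5@[20:21]
pos 22 'd': at 16  emit P4@[18:22]
pos 23 'e': at 0 ·f
pos 24 'd': at 6
pos 25 'a': at 1 ·f  emit P0@[25:25]
pos 26 'd': at 2
pos 27 'd': at 3
pos 28 'b': at 4
pos 29 'd': at 5  emit P1@[25:29],P2@[27:29],P5@[28:29]
pos 30 'a': at 1 ·f  emit P0@[30:30]
pos 31 'c': at 0 ·f
pos 32 'e': at 0
pos 33 'a': at 1  emit P0@[33:33]
pos 34 'b': at 9 ·f
pos 35 'd': at 17  emit P5@[34:35]
pos 36 'b': at 7 ·f
pos 37 'a': at 1 ·f  emit P0@[37:37]
pos 38 'a': at 13  emit P0@[38:38]
pos 39 'b': at 14
pos 40 'd': at 15  emit P5@[39:40]
pos 41 'd': at 16  emit P4@[37:41]
pos 42 'a': at 1 ·f  emit P0@[42:42]
pos 43 'a': at 13  emit P0@[43:43]
pos 44 'b': at 14
pos 45 'd': at 15  emit P5@[44:45]
pos 46 'a': at 1 ·f  emit P0@[46:46]
pos 47 'd': at 2
pos 48 'd': at 3
pos 49 'b': at 4
pos 50 'd': at 5  emit P1@[46:50],P2@[48:50],P5@[49:50]
pos 51 'a': at 1 ·f  emit P0@[51:51]
pos 52 'd': at 2
pos 53 'c': at 0 ·f
pos 54 'e': at 0
pos 55 'a': at 1  emit P0@[55:55]
pos 56 'b': at 9 ·f
pos 57 'e': at 10
pos 58 'c': at 11
pos 59 'c': at 12  emit P3@[56:59]
pos 60 'a': at 1 ·f  emit P0@[60:60]
pos 61 'a': at 13  emit P0@[61:61]
pos 62 'e': at 0 ·f
pos 63 'e': at 0
pos 64 'b': at 9
pos 65 'e': at 10
pos 66 'c': at 11
pos 67 'c': at 12  emit P3@[64:67]
pos 68 'b': at 9 ·f
pos 69 'd': at 17  emit P5@[68:69]
pos 70 'e': at 0 ·f
pos 71 'b': at 9
pos 72 'd': at 17  emit P5@[71:72]
pos 73 'a': at 1 ·f  emit P0@[73:73]
pos 74 'a': at 13  emit P0@[74:74]
pos 75 'b': at 14

Result: [[1,0],[7,0],[9,5],[14,3],[17,2],[17,5],[18,0],[19,0],[21,5],[22,4],[25,0],[29,1],[29,2],[29,5],[30,0],[33,0],[35,5],[37,0],[38,0],[40,5],[41,4],[42,0],[43,0],[45,5],[46,0],[50,1],[50,2],[50,5],[51,0],[55,0],[59,3],[60,0],[61,0],[67,3],[69,5],[72,5],[73,0],[74,0]]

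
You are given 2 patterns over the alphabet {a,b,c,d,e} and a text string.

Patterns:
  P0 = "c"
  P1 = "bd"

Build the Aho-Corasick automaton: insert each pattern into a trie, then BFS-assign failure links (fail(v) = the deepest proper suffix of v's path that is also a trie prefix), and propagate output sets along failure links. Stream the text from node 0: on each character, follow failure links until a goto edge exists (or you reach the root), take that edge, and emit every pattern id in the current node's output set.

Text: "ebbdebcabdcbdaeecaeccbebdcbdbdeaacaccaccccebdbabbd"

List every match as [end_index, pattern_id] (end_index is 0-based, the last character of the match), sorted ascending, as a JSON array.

Construct AC machine:
Trie nodes:
  0='ε' goto b→2 c→1
  1='c' goto ·  ←P0
  2='b' goto d→3
  3='bd' goto ·  ←P1

BFS fail/out derivation:
  n1('c'): parent n0 fail=0; on 'c' 0 → fail=0;  out {0}∪∅={0}
  n2('b'): parent n0 fail=0; on 'b' 0 → fail=0;  out ∅∪∅=∅
  n3('bd'): parent n2 fail=0; on 'd' 0 → fail=0;  out {1}∪∅={1}

Scan:
[0] read 'e'  n0⇒n0
[1] read 'b'  n0⇒n2
[2] read 'b'  n2⇒n2 ·f
[3] read 'd'  n2⇒n3  → match P1@[2:3]
[4] read 'e'  n3⇒n0 ·f
[5] read 'b'  n0⇒n2
[6] read 'c'  n2⇒n1 ·f  → match P0@[6:6]
[7] read 'a'  n1⇒n0 ·f
[8] read 'b'  n0⇒n2
[9] read 'd'  n2⇒n3  → match P1@[8:9]
[10] read 'c'  n3⇒n1 ·f  → match P0@[10:10]
[11] read 'b'  n1⇒n2 ·f
[12] read 'd'  n2⇒n3  → match P1@[11:12]
[13] read 'a'  n3⇒n0 ·f
[14] read 'e'  n0⇒n0
[15] read 'e'  n0⇒n0
[16] read 'c'  n0⇒n1  → match P0@[16:16]
[17] read 'a'  n1⇒n0 ·f
[18] read 'e'  n0⇒n0
[19] read 'c'  n0⇒n1  → match P0@[19:19]
[20] read 'c'  n1⇒n1 ·f  → match P0@[20:20]
[21] read 'b'  n1⇒n2 ·f
[22] read 'e'  n2⇒n0 ·f
[23] read 'b'  n0⇒n2
[24] read 'd'  n2⇒n3  → match P1@[23:24]
[25] read 'c'  n3⇒n1 ·f  → match P0@[25:25]
[26] read 'b'  n1⇒n2 ·f
[27] read 'd'  n2⇒n3  → match P1@[26:27]
[28] read 'b'  n3⇒n2 ·f
[29] read 'd'  n2⇒n3  → match P1@[28:29]
[30] read 'e'  n3⇒n0 ·f
[31] read 'a'  n0⇒n0
[32] read 'a'  n0⇒n0
[33] read 'c'  n0⇒n1  → match P0@[33:33]
[34] read 'a'  n1⇒n0 ·f
[35] read 'c'  n0⇒n1  → match P0@[35:35]
[36] read 'c'  n1⇒n1 ·f  → match P0@[36:36]
[37] read 'a'  n1⇒n0 ·f
[38] read 'c'  n0⇒n1  → match P0@[38:38]
[39] read 'c'  n1⇒n1 ·f  → match P0@[39:39]
[40] read 'c'  n1⇒n1 ·f  → match P0@[40:40]
[41] read 'c'  n1⇒n1 ·f  → match P0@[41:41]
[42] read 'e'  n1⇒n0 ·f
[43] read 'b'  n0⇒n2
[44] read 'd'  n2⇒n3  → match P1@[43:44]
[45] read 'b'  n3⇒n2 ·f
[46] read 'a'  n2⇒n0 ·f
[47] read 'b'  n0⇒n2
[48] read 'b'  n2⇒n2 ·f
[49] read 'd'  n2⇒n3  → match P1@[48:49]

All matches (sorted): [[3,1],[6,0],[9,1],[10,0],[12,1],[16,0],[19,0],[20,0],[24,1],[25,0],[27,1],[29,1],[33,0],[35,0],[36,0],[38,0],[39,0],[40,0],[41,0],[44,1],[49,1]]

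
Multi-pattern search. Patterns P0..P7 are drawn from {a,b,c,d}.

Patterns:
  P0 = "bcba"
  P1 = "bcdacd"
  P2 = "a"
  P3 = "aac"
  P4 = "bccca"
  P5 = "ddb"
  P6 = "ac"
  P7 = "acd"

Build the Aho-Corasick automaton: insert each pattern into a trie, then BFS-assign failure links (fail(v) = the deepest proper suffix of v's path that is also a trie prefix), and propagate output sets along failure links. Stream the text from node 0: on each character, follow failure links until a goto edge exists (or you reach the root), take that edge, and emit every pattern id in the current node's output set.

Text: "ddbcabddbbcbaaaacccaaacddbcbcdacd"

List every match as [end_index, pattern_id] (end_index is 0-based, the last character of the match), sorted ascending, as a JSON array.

Build:
Trie (insert patterns):
  n0 'ε': a→9 b→1 d→15
  n1 'b': c→2
  n2 'bc': b→3 c→12 d→5
  n3 'bcb': a→4
  n4 'bcba': ·  ←P0
  n5 'bcd': a→6
  n6 'bcda': c→7
  n7 'bcdac': d→8
  n8 'bcdacd': ·  ←P1
  n9 'a': a→10 c→18  ←P2
  n10 'aa': c→11
  n11 'aac': ·  ←P3
  n12 'bcc': c→13
  n13 'bccc': a→14
  n14 'bccca': ·  ←P4
  n15 'd': d→16
  n16 'dd': b→17
  n17 'ddb': ·  ←P5
  n18 'ac': d→19  ←P6
  n19 'acd': ·  ←P7

BFS fail/out derivation:
  n1('b'): parent n0 fail=0; on 'b' 0 → fail=0;  out ∅∪∅=∅
  n9('a'): parent n0 fail=0; on 'a' 0 → fail=0;  out {2}∪∅={2}
  n15('d'): parent n0 fail=0; on 'd' 0 → fail=0;  out ∅∪∅=∅
  n2('bc'): parent n1 fail=0; on 'c' 0 → fail=0;  out ∅∪∅=∅
  n10('aa'): parent n9 fail=0; on 'a' 0 → fail=9;  out ∅∪{2}={2}
  n16('dd'): parent n15 fail=0; on 'd' 0 → fail=15;  out ∅∪∅=∅
  n18('ac'): parent n9 fail=0; on 'c' 0 → fail=0;  out {6}∪∅={6}
  n3('bcb'): parent n2 fail=0; on 'b' 0 → fail=1;  out ∅∪∅=∅
  n5('bcd'): parent n2 fail=0; on 'd' 0 → fail=15;  out ∅∪∅=∅
  n11('aac'): parent n10 fail=9; on 'c' 9 → fail=18;  out {3}∪{6}={3,6}
  n12('bcc'): parent n2 fail=0; on 'c' 0 → fail=0;  out ∅∪∅=∅
  n17('ddb'): parent n16 fail=15; on 'b' 15→0 → fail=1;  out {5}∪∅={5}
  n19('acd'): parent n18 fail=0; on 'd' 0 → fail=15;  out {7}∪∅={7}
  n4('bcba'): parent n3 fail=1; on 'a' 1→0 → fail=9;  out {0}∪{2}={0,2}
  n6('bcda'): parent n5 fail=15; on 'a' 15→0 → fail=9;  out ∅∪{2}={2}
  n13('bccc'): parent n12 fail=0; on 'c' 0 → fail=0;  out ∅∪∅=∅
  n7('bcdac'): parent n6 fail=9; on 'c' 9 → fail=18;  out ∅∪{6}={6}
  n14('bccca'): parent n13 fail=0; on 'a' 0 → fail=9;  out {4}∪{2}={2,4}
  n8('bcdacd'): parent n7 fail=18; on 'd' 18 → fail=19;  out {1}∪{7}={1,7}

Scan:
pos 0 'd': at 15
pos 1 'd': at 16
pos 2 'b': at 17  → match P5@[0:2]
pos 3 'c': at 2 (fail-walked)
pos 4 'a': at 9 (fail-walked)  → match P2@[4:4]
pos 5 'b': at 1 (fail-walked)
pos 6 'd': at 15 (fail-walked)
pos 7 'd': at 16
pos 8 'b': at 17  → match P5@[6:8]
pos 9 'b': at 1 (fail-walked)
pos 10 'c': at 2
pos 11 'b': at 3
pos 12 'a': at 4  → match P0@[9:12],P2@[12:12]
pos 13 'a': at 10 (fail-walked)  → match P2@[13:13]
pos 14 'a': at 10 (fail-walked)  → match P2@[14:14]
pos 15 'a': at 10 (fail-walked)  → match P2@[15:15]
pos 16 'c': at 11  → match P3@[14:16],P6@[15:16]
pos 17 'c': at 0 (fail-walked)
pos 18 'c': at 0
pos 19 'a': at 9  → match P2@[19:19]
pos 20 'a': at 10  → match P2@[20:20]
pos 21 'a': at 10 (fail-walked)  → match P2@[21:21]
pos 22 'c': at 11  → match P3@[20:22],P6@[21:22]
pos 23 'd': at 19 (fail-walked)  → match P7@[21:23]
pos 24 'd': at 16 (fail-walked)
pos 25 'b': at 17  → match P5@[23:25]
pos 26 'c': at 2 (fail-walked)
pos 27 'b': at 3
pos 28 'c': at 2 (fail-walked)
pos 29 'd': at 5
pos 30 'a': at 6  → match P2@[30:30]
pos 31 'c': at 7  → match P6@[30:31]
pos 32 'd': at 8  → match P1@[27:32],P7@[30:32]

Matches: [[2,5],[4,2],[8,5],[12,0],[12,2],[13,2],[14,2],[15,2],[16,3],[16,6],[19,2],[20,2],[21,2],[22,3],[22,6],[23,7],[25,5],[30,2],[31,6],[32,1],[32,7]]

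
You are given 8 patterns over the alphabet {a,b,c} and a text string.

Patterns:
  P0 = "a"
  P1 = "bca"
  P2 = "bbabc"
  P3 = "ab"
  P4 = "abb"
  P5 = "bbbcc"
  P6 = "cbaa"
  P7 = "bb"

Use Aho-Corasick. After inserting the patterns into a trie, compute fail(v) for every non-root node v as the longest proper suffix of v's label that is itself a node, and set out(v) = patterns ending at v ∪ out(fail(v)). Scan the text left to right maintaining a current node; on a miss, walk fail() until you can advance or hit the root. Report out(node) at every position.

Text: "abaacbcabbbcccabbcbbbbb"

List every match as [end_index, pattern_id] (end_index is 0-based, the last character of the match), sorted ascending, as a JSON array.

Build automaton:
Trie (insert patterns):
  n0 'ε': a→1 b→2 c→14
  n1 'a': b→9  ←P0
  n2 'b': b→5 c→3
  n3 'bc': a→4
  n4 'bca': ·  ←P1
  n5 'bb': a→6 b→11  ←P7
  n6 'bba': b→7
  n7 'bbab': c→8
  n8 'bbabc': ·  ←P2
  n9 'ab': b→10  ←P3
  n10 'abb': ·  ←P4
  n11 'bbb': c→12
  n12 'bbbc': c→13
  n13 'bbbcc': ·  ←P5
  n14 'c': b→15
  n15 'cb': a→16
  n16 'cba': a→17
  n17 'cbaa': ·  ←P6

BFS fail/out derivation:
  n1('a'): parent n0 fail=0; on 'a' 0 → fail=0;  out {0}∪∅={0}
  n2('b'): parent n0 fail=0; on 'b' 0 → fail=0;  out ∅∪∅=∅
  n14('c'): parent n0 fail=0; on 'c' 0 → fail=0;  out ∅∪∅=∅
  n3('bc'): parent n2 fail=0; on 'c' 0 → fail=14;  out ∅∪∅=∅
  n5('bb'): parent n2 fail=0; on 'b' 0 → fail=2;  out {7}∪∅={7}
  n9('ab'): parent n1 fail=0; on 'b' 0 → fail=2;  out {3}∪∅={3}
  n15('cb'): parent n14 fail=0; on 'b' 0 → fail=2;  out ∅∪∅=∅
  n4('bca'): parent n3 fail=14; on 'a' 14→0 → fail=1;  out {1}∪{0}={0,1}
  n6('bba'): parent n5 fail=2; on 'a' 2→0 → fail=1;  out ∅∪{0}={0}
  n10('abb'): parent n9 fail=2; on 'b' 2 → fail=5;  out {4}∪{7}={4,7}
  n11('bbb'): parent n5 fail=2; on 'b' 2 → fail=5;  out ∅∪{7}={7}
  n16('cba'): parent n15 fail=2; on 'a' 2→0 → fail=1;  out ∅∪{0}={0}
  n7('bbab'): parent n6 fail=1; on 'b' 1 → fail=9;  out ∅∪{3}={3}
  n12('bbbc'): parent n11 fail=5; on 'c' 5→2 → fail=3;  out ∅∪∅=∅
  n17('cbaa'): parent n16 fail=1; on 'a' 1→0 → fail=1;  out {6}∪{0}={0,6}
  n8('bbabc'): parent n7 fail=9; on 'c' 9→2 → fail=3;  out {2}∪∅={2}
  n13('bbbcc'): parent n12 fail=3; on 'c' 3→14→0 → fail=14;  out {5}∪∅={5}

Scan:
[0] read 'a'  n0⇒n1  ** P0@[0:0]
[1] read 'b'  n1⇒n9  ** P3@[0:1]
[2] read 'a'  n9⇒n1 (fail-walked)  ** P0@[2:2]
[3] read 'a'  n1⇒n1 (fail-walked)  ** P0@[3:3]
[4] read 'c'  n1⇒n14 (fail-walked)
[5] read 'b'  n14⇒n15
[6] read 'c'  n15⇒n3 (fail-walked)
[7] read 'a'  n3⇒n4  ** P0@[7:7],P1@[5:7]
[8] read 'b'  n4⇒n9 (fail-walked)  ** P3@[7:8]
[9] read 'b'  n9⇒n10  ** P4@[7:9],P7@[8:9]
[10] read 'b'  n10⇒n11 (fail-walked)  ** P7@[9:10]
[11] read 'c'  n11⇒n12
[12] read 'c'  n12⇒n13  ** P5@[8:12]
[13] read 'c'  n13⇒n14 (fail-walked)
[14] read 'a'  n14⇒n1 (fail-walked)  ** P0@[14:14]
[15] read 'b'  n1⇒n9  ** P3@[14:15]
[16] read 'b'  n9⇒n10  ** P4@[14:16],P7@[15:16]
[17] read 'c'  n10⇒n3 (fail-walked)
[18] read 'b'  n3⇒n15 (fail-walked)
[19] read 'b'  n15⇒n5 (fail-walked)  ** P7@[18:19]
[20] read 'b'  n5⇒n11  ** P7@[19:20]
[21] read 'b'  n11⇒n11 (fail-walked)  ** P7@[20:21]
[22] read 'b'  n11⇒n11 (fail-walked)  ** P7@[21:22]

Matches: [[0,0],[1,3],[2,0],[3,0],[7,0],[7,1],[8,3],[9,4],[9,7],[10,7],[12,5],[14,0],[15,3],[16,4],[16,7],[19,7],[20,7],[21,7],[22,7]]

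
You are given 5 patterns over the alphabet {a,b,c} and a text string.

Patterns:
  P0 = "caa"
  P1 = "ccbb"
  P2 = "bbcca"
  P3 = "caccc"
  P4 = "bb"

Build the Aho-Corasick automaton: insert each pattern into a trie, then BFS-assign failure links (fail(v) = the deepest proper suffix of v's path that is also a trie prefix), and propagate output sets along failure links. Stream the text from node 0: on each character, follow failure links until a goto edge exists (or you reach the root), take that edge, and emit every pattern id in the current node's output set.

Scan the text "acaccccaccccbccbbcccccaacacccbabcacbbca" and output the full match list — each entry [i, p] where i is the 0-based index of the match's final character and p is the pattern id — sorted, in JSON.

Construct AC machine:
Trie (insert patterns):
  n0 'ε': b→7 c→1
  n1 'c': a→2 c→4
  n2 'ca': a→3 c→12
  n3 'caa': ·  [P0 ends]
  n4 'cc': b→5
  n5 'ccb': b→6
  n6 'ccbb': ·  [P1 ends]
  n7 'b': b→8
  n8 'bb': c→9  [P4 ends]
  n9 'bbc': c→10
  n10 'bbcc': a→11
  n11 'bbcca': ·  [P2 ends]
  n12 'cac': c→13
  n13 'cacc': c→14
  n14 'caccc': ·  [P3 ends]

Failure links (BFS by depth):
  n1('c'): parent n0 fail=0; on 'c' 0 → fail=0;  out ∅∪∅=∅
  n7('b'): parent n0 fail=0; on 'b' 0 → fail=0;  out ∅∪∅=∅
  n2('ca'): parent n1 fail=0; on 'a' 0 → fail=0;  out ∅∪∅=∅
  n4('cc'): parent n1 fail=0; on 'c' 0 → fail=1;  out ∅∪∅=∅
  n8('bb'): parent n7 fail=0; on 'b' 0 → fail=7;  out {4}∪∅={4}
  n3('caa'): parent n2 fail=0; on 'a' 0 → fail=0;  out {0}∪∅={0}
  n5('ccb'): parent n4 fail=1; on 'b' 1→0 → fail=7;  out ∅∪∅=∅
  n9('bbc'): parent n8 fail=7; on 'c' 7→0 → fail=1;  out ∅∪∅=∅
  n12('cac'): parent n2 fail=0; on 'c' 0 → fail=1;  out ∅∪∅=∅
  n6('ccbb'): parent n5 fail=7; on 'b' 7 → fail=8;  out {1}∪{4}={1,4}
  n10('bbcc'): parent n9 fail=1; on 'c' 1 → fail=4;  out ∅∪∅=∅
  n13('cacc'): parent n12 fail=1; on 'c' 1 → fail=4;  out ∅∪∅=∅
  n11('bbcca'): parent n10 fail=4; on 'a' 4→1 → fail=2;  out {2}∪∅={2}
  n14('caccc'): parent n13 fail=4; on 'c' 4→1 → fail=4;  out {3}∪∅={3}

Scan:
[0] read 'a'  n0⇒n0
[1] read 'c'  n0⇒n1
[2] read 'a'  n1⇒n2
[3] read 'c'  n2⇒n12
[4] read 'c'  n12⇒n13
[5] read 'c'  n13⇒n14  → match P3@[1:5]
[6] read 'c'  n14⇒n4 ·f
[7] read 'a'  n4⇒n2 ·f
[8] read 'c'  n2⇒n12
[9] read 'c'  n12⇒n13
[10] read 'c'  n13⇒n14  → match P3@[6:10]
[11] read 'c'  n14⇒n4 ·f
[12] read 'b'  n4⇒n5
[13] read 'c'  n5⇒n1 ·f
[14] read 'c'  n1⇒n4
[15] read 'b'  n4⇒n5
[16] read 'b'  n5⇒n6  → match P1@[13:16],P4@[15:16]
[17] read 'c'  n6⇒n9 ·f
[18] read 'c'  n9⇒n10
[19] read 'c'  n10⇒n4 ·f
[20] read 'c'  n4⇒n4 ·f
[21] read 'c'  n4⇒n4 ·f
[22] read 'a'  n4⇒n2 ·f
[23] read 'a'  n2⇒n3  → match P0@[21:23]
[24] read 'c'  n3⇒n1 ·f
[25] read 'a'  n1⇒n2
[26] read 'c'  n2⇒n12
[27] read 'c'  n12⇒n13
[28] read 'c'  n13⇒n14  → match P3@[24:28]
[29] read 'b'  n14⇒n5 ·f
[30] read 'a'  n5⇒n0 ·f
[31] read 'b'  n0⇒n7
[32] read 'c'  n7⇒n1 ·f
[33] read 'a'  n1⇒n2
[34] read 'c'  n2⇒n12
[35] read 'b'  n12⇒n7 ·f
[36] read 'b'  n7⇒n8  → match P4@[35:36]
[37] read 'c'  n8⇒n9
[38] read 'a'  n9⇒n2 ·f

Matches: [[5,3],[10,3],[16,1],[16,4],[23,0],[28,3],[36,4]]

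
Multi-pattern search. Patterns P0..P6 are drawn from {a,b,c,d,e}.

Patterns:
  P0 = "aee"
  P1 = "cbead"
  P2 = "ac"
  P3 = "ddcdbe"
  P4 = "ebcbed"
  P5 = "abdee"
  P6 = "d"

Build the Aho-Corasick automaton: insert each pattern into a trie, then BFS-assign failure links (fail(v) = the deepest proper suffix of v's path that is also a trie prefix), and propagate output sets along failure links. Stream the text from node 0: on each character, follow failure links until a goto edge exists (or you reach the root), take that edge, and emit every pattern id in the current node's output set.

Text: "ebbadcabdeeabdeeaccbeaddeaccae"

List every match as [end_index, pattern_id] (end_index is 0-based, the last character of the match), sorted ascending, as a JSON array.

Build automaton:
Trie nodes:
  0='ε' goto a→1 c→4 d→10 e→16
  1='a' goto b→22 c→9 e→2
  2='ae' goto e→3
  3='aee' goto ·  ←P0
  4='c' goto b→5
  5='cb' goto e→6
  6='cbe' goto a→7
  7='cbea' goto d→8
  8='cbead' goto ·  ←P1
  9='ac' goto ·  ←P2
  10='d' goto d→11  ←P6
  11='dd' goto c→12
  12='ddc' goto d→13
  13='ddcd' goto b→14
  14='ddcdb' goto e→15
  15='ddcdbe' goto ·  ←P3
  16='e' goto b→17
  17='eb' goto c→18
  18='ebc' goto b→19
  19='ebcb' goto e→20
  20='ebcbe' goto d→21
  21='ebcbed' goto ·  ←P4
  22='ab' goto d→23
  23='abd' goto e→24
  24='abde' goto e→25
  25='abdee' goto ·  ←P5

BFS fail/out derivation:
  n1('a'): parent n0 fail=0; on 'a' 0 → fail=0;  out ∅∪∅=∅
  n4('c'): parent n0 fail=0; on 'c' 0 → fail=0;  out ∅∪∅=∅
  n10('d'): parent n0 fail=0; on 'd' 0 → fail=0;  out {6}∪∅={6}
  n16('e'): parent n0 fail=0; on 'e' 0 → fail=0;  out ∅∪∅=∅
  n2('ae'): parent n1 fail=0; on 'e' 0 → fail=16;  out ∅∪∅=∅
  n5('cb'): parent n4 fail=0; on 'b' 0 → fail=0;  out ∅∪∅=∅
  n9('ac'): parent n1 fail=0; on 'c' 0 → fail=4;  out {2}∪∅={2}
  n11('dd'): parent n10 fail=0; on 'd' 0 → fail=10;  out ∅∪{6}={6}
  n17('eb'): parent n16 fail=0; on 'b' 0 → fail=0;  out ∅∪∅=∅
  n22('ab'): parent n1 fail=0; on 'b' 0 → fail=0;  out ∅∪∅=∅
  n3('aee'): parent n2 fail=16; on 'e' 16→0 → fail=16;  out {0}∪∅={0}
  n6('cbe'): parent n5 fail=0; on 'e' 0 → fail=16;  out ∅∪∅=∅
  n12('ddc'): parent n11 fail=10; on 'c' 10→0 → fail=4;  out ∅∪∅=∅
  n18('ebc'): parent n17 fail=0; on 'c' 0 → fail=4;  out ∅∪∅=∅
  n23('abd'): parent n22 fail=0; on 'd' 0 → fail=10;  out ∅∪{6}={6}
  n7('cbea'): parent n6 fail=16; on 'a' 16→0 → fail=1;  out ∅∪∅=∅
  n13('ddcd'): parent n12 fail=4; on 'd' 4→0 → fail=10;  out ∅∪{6}={6}
  n19('ebcb'): parent n18 fail=4; on 'b' 4 → fail=5;  out ∅∪∅=∅
  n24('abde'): parent n23 fail=10; on 'e' 10→0 → fail=16;  out ∅∪∅=∅
  n8('cbead'): parent n7 fail=1; on 'd' 1→0 → fail=10;  out {1}∪{6}={1,6}
  n14('ddcdb'): parent n13 fail=10; on 'b' 10→0 → fail=0;  out ∅∪∅=∅
  n20('ebcbe'): parent n19 fail=5; on 'e' 5 → fail=6;  out ∅∪∅=∅
  n25('abdee'): parent n24 fail=16; on 'e' 16→0 → fail=16;  out {5}∪∅={5}
  n15('ddcdbe'): parent n14 fail=0; on 'e' 0 → fail=16;  out {3}∪∅={3}
  n21('ebcbed'): parent n20 fail=6; on 'd' 6→16→0 → fail=10;  out {4}∪{6}={4,6}

Run:
[0] read 'e'  n0⇒n16
[1] read 'b'  n16⇒n17
[2] read 'b'  n17⇒n0 ·f
[3] read 'a'  n0⇒n1
[4] read 'd'  n1⇒n10 ·f  ** P6@[4:4]
[5] read 'c'  n10⇒n4 ·f
[6] read 'a'  n4⇒n1 ·f
[7] read 'b'  n1⇒n22
[8] read 'd'  n22⇒n23  ** P6@[8:8]
[9] read 'e'  n23⇒n24
[10] read 'e'  n24⇒n25  ** P5@[6:10]
[11] read 'a'  n25⇒n1 ·f
[12] read 'b'  n1⇒n22
[13] read 'd'  n22⇒n23  ** P6@[13:13]
[14] read 'e'  n23⇒n24
[15] read 'e'  n24⇒n25  ** P5@[11:15]
[16] read 'a'  n25⇒n1 ·f
[17] read 'c'  n1⇒n9  ** P2@[16:17]
[18] read 'c'  n9⇒n4 ·f
[19] read 'b'  n4⇒n5
[20] read 'e'  n5⇒n6
[21] read 'a'  n6⇒n7
[22] read 'd'  n7⇒n8  ** P1@[18:22],P6@[22:22]
[23] read 'd'  n8⇒n11 ·f  ** P6@[23:23]
[24] read 'e'  n11⇒n16 ·f
[25] read 'a'  n16⇒n1 ·f
[26] read 'c'  n1⇒n9  ** P2@[25:26]
[27] read 'c'  n9⇒n4 ·f
[28] read 'a'  n4⇒n1 ·f
[29] read 'e'  n1⇒n2

Result: [[4,6],[8,6],[10,5],[13,6],[15,5],[17,2],[22,1],[22,6],[23,6],[26,2]]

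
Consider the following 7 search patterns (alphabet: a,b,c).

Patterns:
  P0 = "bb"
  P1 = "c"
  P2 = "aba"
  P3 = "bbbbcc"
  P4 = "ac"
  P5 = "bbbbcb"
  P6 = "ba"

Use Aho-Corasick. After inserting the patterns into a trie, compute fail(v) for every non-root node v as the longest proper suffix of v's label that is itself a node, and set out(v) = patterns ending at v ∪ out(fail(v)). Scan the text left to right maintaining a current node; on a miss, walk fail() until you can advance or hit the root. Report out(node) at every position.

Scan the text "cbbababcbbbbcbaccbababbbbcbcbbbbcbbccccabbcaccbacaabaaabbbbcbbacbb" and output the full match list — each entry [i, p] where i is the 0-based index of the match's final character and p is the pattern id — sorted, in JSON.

Construct AC machine:
Trie nodes:
  0='ε' goto a→4 b→1 c→3
  1='b' goto a→13 b→2
  2='bb' goto b→7  [P0 ends]
  3='c' goto ·  [P1 ends]
  4='a' goto b→5 c→11
  5='ab' goto a→6
  6='aba' goto ·  [P2 ends]
  7='bbb' goto b→8
  8='bbbb' goto c→9
  9='bbbbc' goto b→12 c→10
  10='bbbbcc' goto ·  [P3 ends]
  11='ac' goto ·  [P4 ends]
  12='bbbbcb' goto ·  [P5 ends]
  13='ba' goto ·  [P6 ends]

BFS fail/out derivation:
  fail(1) 'b': from fail(0)=0 chase 'b': 0 ⇒ 0;  out=∅∪out(0)=∅
  fail(3) 'c': from fail(0)=0 chase 'c': 0 ⇒ 0;  out={1}∪out(0)={1}
  fail(4) 'a': from fail(0)=0 chase 'a': 0 ⇒ 0;  out=∅∪out(0)=∅
  fail(2) 'bb': from fail(1)=0 chase 'b': 0 ⇒ 1;  out={0}∪out(1)={0}
  fail(5) 'ab': from fail(4)=0 chase 'b': 0 ⇒ 1;  out=∅∪out(1)=∅
  fail(11) 'ac': from fail(4)=0 chase 'c': 0 ⇒ 3;  out={4}∪out(3)={1,4}
  fail(13) 'ba': from fail(1)=0 chase 'a': 0 ⇒ 4;  out={6}∪out(4)={6}
  fail(6) 'aba': from fail(5)=1 chase 'a': 1 ⇒ 13;  out={2}∪out(13)={2,6}
  fail(7) 'bbb': from fail(2)=1 chase 'b': 1 ⇒ 2;  out=∅∪out(2)={0}
  fail(8) 'bbbb': from fail(7)=2 chase 'b': 2 ⇒ 7;  out=∅∪out(7)={0}
  fail(9) 'bbbbc': from fail(8)=7 chase 'c': 7→2→1→0 ⇒ 3;  out=∅∪out(3)={1}
  fail(10) 'bbbbcc': from fail(9)=3 chase 'c': 3→0 ⇒ 3;  out={3}∪out(3)={1,3}
  fail(12) 'bbbbcb': from fail(9)=3 chase 'b': 3→0 ⇒ 1;  out={5}∪out(1)={5}

Run:
[0] read 'c'  n0⇒n3  emit P1@[0:0]
[1] read 'b'  n3⇒n1 (via fail)
[2] read 'b'  n1⇒n2  emit P0@[1:2]
[3] read 'a'  n2⇒n13 (via fail)  emit P6@[2:3]
[4] read 'b'  n13⇒n5 (via fail)
[5] read 'a'  n5⇒n6  emit P2@[3:5],P6@[4:5]
[6] read 'b'  n6⇒n5 (via fail)
[7] read 'c'  n5⇒n3 (via fail)  emit P1@[7:7]
[8] read 'b'  n3⇒n1 (via fail)
[9] read 'b'  n1⇒n2  emit P0@[8:9]
[10] read 'b'  n2⇒n7  emit P0@[9:10]
[11] read 'b'  n7⇒n8  emit P0@[10:11]
[12] read 'c'  n8⇒n9  emit P1@[12:12]
[13] read 'b'  n9⇒n12  emit P5@[8:13]
[14] read 'a'  n12⇒n13 (via fail)  emit P6@[13:14]
[15] read 'c'  n13⇒n11 (via fail)  emit P1@[15:15],P4@[14:15]
[16] read 'c'  n11⇒n3 (via fail)  emit P1@[16:16]
[17] read 'b'  n3⇒n1 (via fail)
[18] read 'a'  n1⇒n13  emit P6@[17:18]
[19] read 'b'  n13⇒n5 (via fail)
[20] read 'a'  n5⇒n6  emit P2@[18:20],P6@[19:20]
[21] read 'b'  n6⇒n5 (via fail)
[22] read 'b'  n5⇒n2 (via fail)  emit P0@[21:22]
[23] read 'b'  n2⇒n7  emit P0@[22:23]
[24] read 'b'  n7⇒n8  emit P0@[23:24]
[25] read 'c'  n8⇒n9  emit P1@[25:25]
[26] read 'b'  n9⇒n12  emit P5@[21:26]
[27] read 'c'  n12⇒n3 (via fail)  emit P1@[27:27]
[28] read 'b'  n3⇒n1 (via fail)
[29] read 'b'  n1⇒n2  emit P0@[28:29]
[30] read 'b'  n2⇒n7  emit P0@[29:30]
[31] read 'b'  n7⇒n8  emit P0@[30:31]
[32] read 'c'  n8⇒n9  emit P1@[32:32]
[33] read 'b'  n9⇒n12  emit P5@[28:33]
[34] read 'b'  n12⇒n2 (via fail)  emit P0@[33:34]
[35] read 'c'  n2⇒n3 (via fail)  emit P1@[35:35]
[36] read 'c'  n3⇒n3 (via fail)  emit P1@[36:36]
[37] read 'c'  n3⇒n3 (via fail)  emit P1@[37:37]
[38] read 'c'  n3⇒n3 (via fail)  emit P1@[38:38]
[39] read 'a'  n3⇒n4 (via fail)
[40] read 'b'  n4⇒n5
[41] read 'b'  n5⇒n2 (via fail)  emit P0@[40:41]
[42] read 'c'  n2⇒n3 (via fail)  emit P1@[42:42]
[43] read 'a'  n3⇒n4 (via fail)
[44] read 'c'  n4⇒n11  emit P1@[44:44],P4@[43:44]
[45] read 'c'  n11⇒n3 (via fail)  emit P1@[45:45]
[46] read 'b'  n3⇒n1 (via fail)
[47] read 'a'  n1⇒n13  emit P6@[46:47]
[48] read 'c'  n13⇒n11 (via fail)  emit P1@[48:48],P4@[47:48]
[49] read 'a'  n11⇒n4 (via fail)
[50] read 'a'  n4⇒n4 (via fail)
[51] read 'b'  n4⇒n5
[52] read 'a'  n5⇒n6  emit P2@[50:52],P6@[51:52]
[53] read 'a'  n6⇒n4 (via fail)
[54] read 'a'  n4⇒n4 (via fail)
[55] read 'b'  n4⇒n5
[56] read 'b'  n5⇒n2 (via fail)  emit P0@[55:56]
[57] read 'b'  n2⇒n7  emit P0@[56:57]
[58] read 'b'  n7⇒n8  emit P0@[57:58]
[59] read 'c'  n8⇒n9  emit P1@[59:59]
[60] read 'b'  n9⇒n12  emit P5@[55:60]
[61] read 'b'  n12⇒n2 (via fail)  emit P0@[60:61]
[62] read 'a'  n2⇒n13 (via fail)  emit P6@[61:62]
[63] read 'c'  n13⇒n11 (via fail)  emit P1@[63:63],P4@[62:63]
[64] read 'b'  n11⇒n1 (via fail)
[65] read 'b'  n1⇒n2  emit P0@[64:65]

Result: [[0,1],[2,0],[3,6],[5,2],[5,6],[7,1],[9,0],[10,0],[11,0],[12,1],[13,5],[14,6],[15,1],[15,4],[16,1],[18,6],[20,2],[20,6],[22,0],[23,0],[24,0],[25,1],[26,5],[27,1],[29,0],[30,0],[31,0],[32,1],[33,5],[34,0],[35,1],[36,1],[37,1],[38,1],[41,0],[42,1],[44,1],[44,4],[45,1],[47,6],[48,1],[48,4],[52,2],[52,6],[56,0],[57,0],[58,0],[59,1],[60,5],[61,0],[62,6],[63,1],[63,4],[65,0]]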